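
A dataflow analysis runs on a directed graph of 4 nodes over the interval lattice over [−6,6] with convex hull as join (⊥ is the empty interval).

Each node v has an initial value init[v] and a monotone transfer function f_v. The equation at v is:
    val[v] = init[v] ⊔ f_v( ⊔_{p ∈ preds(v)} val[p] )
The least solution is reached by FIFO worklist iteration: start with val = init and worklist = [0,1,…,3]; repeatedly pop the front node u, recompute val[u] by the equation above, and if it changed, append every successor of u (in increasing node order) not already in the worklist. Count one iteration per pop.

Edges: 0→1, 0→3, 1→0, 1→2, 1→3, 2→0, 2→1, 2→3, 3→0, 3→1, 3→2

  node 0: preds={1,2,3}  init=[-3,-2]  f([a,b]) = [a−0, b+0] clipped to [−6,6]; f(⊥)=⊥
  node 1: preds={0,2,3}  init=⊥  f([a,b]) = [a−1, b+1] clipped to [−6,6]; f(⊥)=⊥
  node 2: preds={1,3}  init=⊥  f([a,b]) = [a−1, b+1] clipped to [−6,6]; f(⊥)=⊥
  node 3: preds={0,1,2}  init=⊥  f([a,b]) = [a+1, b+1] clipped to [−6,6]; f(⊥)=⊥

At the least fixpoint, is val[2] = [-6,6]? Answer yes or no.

yes

Worklist (17 pops):
  #1 pop 0: in=⊥ → [-3,-2] (no change)
  #2 pop 1: in=[-3,-2] → [-4,-1] (was ⊥); enqueue [0]
  #3 pop 2: in=[-4,-1] → [-5,0] (was ⊥); enqueue [1]
  #4 pop 3: in=[-5,0] → [-4,1] (was ⊥); enqueue [2]
  #5 pop 0: in=[-5,1] → [-5,1] (was [-3,-2]); enqueue [3]
  #6 pop 1: in=[-5,1] → [-6,2] (was [-4,-1]); enqueue [0]
  #7 pop 2: in=[-6,2] → [-6,3] (was [-5,0]); enqueue [1]
  #8 pop 3: in=[-6,3] → [-5,4] (was [-4,1]); enqueue [2]
  #9 pop 0: in=[-6,4] → [-6,4] (was [-5,1]); enqueue [3]
  #10 pop 1: in=[-6,4] → [-6,5] (was [-6,2]); enqueue [0]
  #11 pop 2: in=[-6,5] → [-6,6] (was [-6,3]); enqueue [1]
  #12 pop 3: in=[-6,6] → [-5,6] (was [-5,4]); enqueue [2]
  #13 pop 0: in=[-6,6] → [-6,6] (was [-6,4]); enqueue [3]
  #14 pop 1: in=[-6,6] → [-6,6] (was [-6,5]); enqueue [0]
  #15 pop 2: in=[-6,6] → [-6,6] (no change)
  #16 pop 3: in=[-6,6] → [-5,6] (no change)
  #17 pop 0: in=[-6,6] → [-6,6] (no change)

Fixpoint:
  val[0] = [-6,6]
  val[1] = [-6,6]
  val[2] = [-6,6]
  val[3] = [-5,6]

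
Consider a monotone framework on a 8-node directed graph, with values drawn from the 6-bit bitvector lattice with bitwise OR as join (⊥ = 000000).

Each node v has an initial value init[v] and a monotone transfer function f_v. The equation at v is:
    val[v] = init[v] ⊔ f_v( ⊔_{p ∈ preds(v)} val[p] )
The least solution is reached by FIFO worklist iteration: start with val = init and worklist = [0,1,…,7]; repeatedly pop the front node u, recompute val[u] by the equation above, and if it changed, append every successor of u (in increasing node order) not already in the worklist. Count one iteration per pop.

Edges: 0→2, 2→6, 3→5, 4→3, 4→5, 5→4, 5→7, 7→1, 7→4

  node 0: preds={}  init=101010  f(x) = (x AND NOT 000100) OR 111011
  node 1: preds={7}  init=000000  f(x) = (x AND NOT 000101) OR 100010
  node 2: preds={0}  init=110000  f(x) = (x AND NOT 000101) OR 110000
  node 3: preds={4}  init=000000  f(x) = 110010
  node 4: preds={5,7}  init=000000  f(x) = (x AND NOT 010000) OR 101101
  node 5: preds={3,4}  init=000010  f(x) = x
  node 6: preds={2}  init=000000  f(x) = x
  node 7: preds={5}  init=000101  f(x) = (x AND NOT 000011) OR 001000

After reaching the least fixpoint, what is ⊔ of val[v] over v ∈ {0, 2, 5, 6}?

Worklist (11 pops):
  #1 pop 0: in=000000 → 111011 (was 101010); enqueue []
  #2 pop 1: in=000101 → 100010 (was 000000); enqueue []
  #3 pop 2: in=111011 → 111010 (was 110000); enqueue []
  #4 pop 3: in=000000 → 110010 (was 000000); enqueue []
  #5 pop 4: in=000111 → 101111 (was 000000); enqueue [3]
  #6 pop 5: in=111111 → 111111 (was 000010); enqueue [4]
  #7 pop 6: in=111010 → 111010 (was 000000); enqueue []
  #8 pop 7: in=111111 → 111101 (was 000101); enqueue [1]
  #9 pop 3: in=101111 → 110010 (no change)
  #10 pop 4: in=111111 → 101111 (no change)
  #11 pop 1: in=111101 → 111010 (was 100010); enqueue []

Fixpoint:
  val[0] = 111011
  val[1] = 111010
  val[2] = 111010
  val[3] = 110010
  val[4] = 101111
  val[5] = 111111
  val[6] = 111010
  val[7] = 111101

111111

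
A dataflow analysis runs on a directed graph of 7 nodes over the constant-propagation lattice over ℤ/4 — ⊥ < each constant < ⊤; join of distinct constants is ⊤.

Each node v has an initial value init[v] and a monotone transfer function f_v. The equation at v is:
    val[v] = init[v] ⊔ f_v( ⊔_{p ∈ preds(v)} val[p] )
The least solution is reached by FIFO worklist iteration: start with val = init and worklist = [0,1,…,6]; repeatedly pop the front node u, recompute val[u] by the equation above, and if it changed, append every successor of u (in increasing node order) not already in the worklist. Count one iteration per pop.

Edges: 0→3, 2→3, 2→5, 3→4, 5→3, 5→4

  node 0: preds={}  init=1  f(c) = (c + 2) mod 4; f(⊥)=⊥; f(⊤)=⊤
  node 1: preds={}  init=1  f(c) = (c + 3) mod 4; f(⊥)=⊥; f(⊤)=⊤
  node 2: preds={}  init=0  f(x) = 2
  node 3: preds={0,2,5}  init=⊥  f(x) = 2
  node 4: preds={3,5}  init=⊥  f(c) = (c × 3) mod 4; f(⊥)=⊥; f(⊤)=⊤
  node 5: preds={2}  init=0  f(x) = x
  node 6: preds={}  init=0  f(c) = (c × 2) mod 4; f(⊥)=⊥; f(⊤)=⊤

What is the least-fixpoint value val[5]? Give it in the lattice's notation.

Iteration log — 9 steps:
  step 1. node 0  ⊔preds=⊥  new=1  stable
  step 2. node 1  ⊔preds=⊥  new=1  stable
  step 3. node 2  ⊔preds=⊥  new=⊤  old=0  +wl: 
  step 4. node 3  ⊔preds=⊤  new=2  old=⊥  +wl: 
  step 5. node 4  ⊔preds=⊤  new=⊤  old=⊥  +wl: 
  step 6. node 5  ⊔preds=⊤  new=⊤  old=0  +wl: 3,4
  step 7. node 6  ⊔preds=⊥  new=0  stable
  step 8. node 3  ⊔preds=⊤  new=2  stable
  step 9. node 4  ⊔preds=⊤  new=⊤  stable

Least fixpoint reached:
  node 0: 1
  node 1: 1
  node 2: ⊤
  node 3: 2
  node 4: ⊤
  node 5: ⊤
  node 6: 0

⊤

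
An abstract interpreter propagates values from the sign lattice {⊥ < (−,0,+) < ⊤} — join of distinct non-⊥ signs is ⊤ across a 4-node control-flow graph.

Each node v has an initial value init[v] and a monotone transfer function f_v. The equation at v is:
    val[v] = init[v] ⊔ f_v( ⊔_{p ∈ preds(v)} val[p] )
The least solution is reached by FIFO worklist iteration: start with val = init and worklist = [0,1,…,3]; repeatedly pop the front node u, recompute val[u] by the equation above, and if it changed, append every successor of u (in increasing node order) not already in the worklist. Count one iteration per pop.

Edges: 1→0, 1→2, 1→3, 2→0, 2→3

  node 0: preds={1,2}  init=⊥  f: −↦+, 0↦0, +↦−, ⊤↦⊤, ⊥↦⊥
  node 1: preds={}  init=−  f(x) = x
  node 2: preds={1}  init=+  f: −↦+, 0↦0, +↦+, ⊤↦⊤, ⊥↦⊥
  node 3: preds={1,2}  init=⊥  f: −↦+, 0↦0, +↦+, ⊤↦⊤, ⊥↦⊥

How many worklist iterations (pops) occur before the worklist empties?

4

Iteration log — 4 steps:
  step 1. node 0  ⊔preds=⊤  new=⊤  old=⊥  +wl: 
  step 2. node 1  ⊔preds=⊥  new=−  stable
  step 3. node 2  ⊔preds=−  new=+  stable
  step 4. node 3  ⊔preds=⊤  new=⊤  old=⊥  +wl: 

Least fixpoint reached:
  node 0: ⊤
  node 1: −
  node 2: +
  node 3: ⊤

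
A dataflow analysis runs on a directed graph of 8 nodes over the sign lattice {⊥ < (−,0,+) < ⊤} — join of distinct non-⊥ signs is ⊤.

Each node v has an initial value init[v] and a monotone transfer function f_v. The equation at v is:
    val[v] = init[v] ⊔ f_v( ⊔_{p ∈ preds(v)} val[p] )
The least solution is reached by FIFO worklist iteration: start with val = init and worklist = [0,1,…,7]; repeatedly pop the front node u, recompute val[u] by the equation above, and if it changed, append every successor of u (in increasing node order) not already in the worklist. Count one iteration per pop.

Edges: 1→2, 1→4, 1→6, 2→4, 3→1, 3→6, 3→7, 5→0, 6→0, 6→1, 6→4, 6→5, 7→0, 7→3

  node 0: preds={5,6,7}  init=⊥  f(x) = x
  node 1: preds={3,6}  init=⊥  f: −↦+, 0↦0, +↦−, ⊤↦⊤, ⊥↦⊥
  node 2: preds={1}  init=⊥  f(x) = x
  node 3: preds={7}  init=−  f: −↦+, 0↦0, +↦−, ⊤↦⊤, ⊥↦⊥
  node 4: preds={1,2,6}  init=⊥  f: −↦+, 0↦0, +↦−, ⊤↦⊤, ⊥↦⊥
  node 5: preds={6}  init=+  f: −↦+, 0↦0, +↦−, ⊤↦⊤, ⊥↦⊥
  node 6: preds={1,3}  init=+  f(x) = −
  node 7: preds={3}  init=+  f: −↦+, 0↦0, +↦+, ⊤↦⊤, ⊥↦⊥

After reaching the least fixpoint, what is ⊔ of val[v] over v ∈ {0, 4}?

⊤

Worklist (12 pops):
  #1 pop 0: in=+ → + (was ⊥); enqueue []
  #2 pop 1: in=⊤ → ⊤ (was ⊥); enqueue []
  #3 pop 2: in=⊤ → ⊤ (was ⊥); enqueue []
  #4 pop 3: in=+ → − (no change)
  #5 pop 4: in=⊤ → ⊤ (was ⊥); enqueue []
  #6 pop 5: in=+ → ⊤ (was +); enqueue [0]
  #7 pop 6: in=⊤ → ⊤ (was +); enqueue [1,4,5]
  #8 pop 7: in=− → + (no change)
  #9 pop 0: in=⊤ → ⊤ (was +); enqueue []
  #10 pop 1: in=⊤ → ⊤ (no change)
  #11 pop 4: in=⊤ → ⊤ (no change)
  #12 pop 5: in=⊤ → ⊤ (no change)

Fixpoint:
  val[0] = ⊤
  val[1] = ⊤
  val[2] = ⊤
  val[3] = −
  val[4] = ⊤
  val[5] = ⊤
  val[6] = ⊤
  val[7] = +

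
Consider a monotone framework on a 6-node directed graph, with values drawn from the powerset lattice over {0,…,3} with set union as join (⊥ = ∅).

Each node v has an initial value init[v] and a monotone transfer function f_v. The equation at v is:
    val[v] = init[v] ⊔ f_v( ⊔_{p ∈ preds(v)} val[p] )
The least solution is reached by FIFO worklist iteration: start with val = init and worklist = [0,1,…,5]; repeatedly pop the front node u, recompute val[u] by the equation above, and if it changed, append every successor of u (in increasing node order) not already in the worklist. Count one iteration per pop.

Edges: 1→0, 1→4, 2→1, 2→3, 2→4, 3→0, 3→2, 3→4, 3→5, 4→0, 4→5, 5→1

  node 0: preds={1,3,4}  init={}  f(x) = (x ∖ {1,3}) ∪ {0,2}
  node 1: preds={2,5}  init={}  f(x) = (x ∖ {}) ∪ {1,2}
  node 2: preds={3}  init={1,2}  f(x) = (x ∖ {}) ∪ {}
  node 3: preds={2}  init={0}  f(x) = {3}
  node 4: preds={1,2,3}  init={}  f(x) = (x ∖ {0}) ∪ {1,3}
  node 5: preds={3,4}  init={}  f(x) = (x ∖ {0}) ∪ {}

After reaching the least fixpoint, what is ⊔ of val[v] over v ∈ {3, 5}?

Trace (13 dequeues):
  [1] u=0 | in {0} | out {0,2} | prev {} | push {}
  [2] u=1 | in {1,2} | out {1,2} | prev {} | push {0}
  [3] u=2 | in {0} | out {0,1,2} | prev {1,2} | push {1}
  [4] u=3 | in {0,1,2} | out {0,3} | prev {0} | push {2}
  [5] u=4 | in {0,1,2,3} | out {1,2,3} | prev {} | push {}
  [6] u=5 | in {0,1,2,3} | out {1,2,3} | prev {} | push {}
  [7] u=0 | in {0,1,2,3} | out {0,2} | ==
  [8] u=1 | in {0,1,2,3} | out {0,1,2,3} | prev {1,2} | push {0,4}
  [9] u=2 | in {0,3} | out {0,1,2,3} | prev {0,1,2} | push {1,3}
  [10] u=0 | in {0,1,2,3} | out {0,2} | ==
  [11] u=4 | in {0,1,2,3} | out {1,2,3} | ==
  [12] u=1 | in {0,1,2,3} | out {0,1,2,3} | ==
  [13] u=3 | in {0,1,2,3} | out {0,3} | ==

Converged values:
  [0] {0,2}
  [1] {0,1,2,3}
  [2] {0,1,2,3}
  [3] {0,3}
  [4] {1,2,3}
  [5] {1,2,3}

{0,1,2,3}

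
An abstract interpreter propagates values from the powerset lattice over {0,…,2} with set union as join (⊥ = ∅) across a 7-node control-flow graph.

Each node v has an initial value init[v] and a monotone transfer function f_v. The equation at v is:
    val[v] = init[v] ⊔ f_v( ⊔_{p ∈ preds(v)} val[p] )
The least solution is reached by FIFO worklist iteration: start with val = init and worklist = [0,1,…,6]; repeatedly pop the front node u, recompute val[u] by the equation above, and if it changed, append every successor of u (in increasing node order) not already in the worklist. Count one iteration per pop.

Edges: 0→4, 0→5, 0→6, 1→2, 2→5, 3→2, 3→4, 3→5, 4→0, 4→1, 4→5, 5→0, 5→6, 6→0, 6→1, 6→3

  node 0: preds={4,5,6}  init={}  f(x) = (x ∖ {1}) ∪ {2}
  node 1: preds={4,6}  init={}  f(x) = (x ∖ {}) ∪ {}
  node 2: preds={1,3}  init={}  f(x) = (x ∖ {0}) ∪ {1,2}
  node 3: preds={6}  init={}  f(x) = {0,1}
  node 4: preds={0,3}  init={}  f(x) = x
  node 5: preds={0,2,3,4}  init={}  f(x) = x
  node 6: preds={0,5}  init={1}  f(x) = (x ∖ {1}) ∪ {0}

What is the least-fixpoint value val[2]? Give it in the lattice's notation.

{1,2}

Iteration log — 15 steps:
  step 1. node 0  ⊔preds={1}  new={2}  old={}  +wl: 
  step 2. node 1  ⊔preds={1}  new={1}  old={}  +wl: 
  step 3. node 2  ⊔preds={1}  new={1,2}  old={}  +wl: 
  step 4. node 3  ⊔preds={1}  new={0,1}  old={}  +wl: 2
  step 5. node 4  ⊔preds={0,1,2}  new={0,1,2}  old={}  +wl: 0,1
  step 6. node 5  ⊔preds={0,1,2}  new={0,1,2}  old={}  +wl: 
  step 7. node 6  ⊔preds={0,1,2}  new={0,1,2}  old={1}  +wl: 3
  step 8. node 2  ⊔preds={0,1}  new={1,2}  stable
  step 9. node 0  ⊔preds={0,1,2}  new={0,2}  old={2}  +wl: 4,5,6
  step 10. node 1  ⊔preds={0,1,2}  new={0,1,2}  old={1}  +wl: 2
  step 11. node 3  ⊔preds={0,1,2}  new={0,1}  stable
  step 12. node 4  ⊔preds={0,1,2}  new={0,1,2}  stable
  step 13. node 5  ⊔preds={0,1,2}  new={0,1,2}  stable
  step 14. node 6  ⊔preds={0,1,2}  new={0,1,2}  stable
  step 15. node 2  ⊔preds={0,1,2}  new={1,2}  stable

Least fixpoint reached:
  node 0: {0,2}
  node 1: {0,1,2}
  node 2: {1,2}
  node 3: {0,1}
  node 4: {0,1,2}
  node 5: {0,1,2}
  node 6: {0,1,2}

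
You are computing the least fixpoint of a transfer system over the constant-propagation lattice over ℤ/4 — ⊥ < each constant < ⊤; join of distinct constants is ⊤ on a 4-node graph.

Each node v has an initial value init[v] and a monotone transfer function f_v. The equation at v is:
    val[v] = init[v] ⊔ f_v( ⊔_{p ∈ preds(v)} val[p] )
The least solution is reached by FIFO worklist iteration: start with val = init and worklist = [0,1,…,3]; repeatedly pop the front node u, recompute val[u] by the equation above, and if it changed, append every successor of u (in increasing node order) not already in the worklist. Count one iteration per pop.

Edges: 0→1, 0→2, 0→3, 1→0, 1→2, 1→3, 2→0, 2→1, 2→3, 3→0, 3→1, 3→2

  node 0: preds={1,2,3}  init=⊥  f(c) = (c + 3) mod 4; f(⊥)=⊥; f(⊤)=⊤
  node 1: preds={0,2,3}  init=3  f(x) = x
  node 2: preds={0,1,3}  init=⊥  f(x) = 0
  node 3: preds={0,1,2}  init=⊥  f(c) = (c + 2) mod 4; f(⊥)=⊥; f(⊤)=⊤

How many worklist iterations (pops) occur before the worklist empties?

8

Trace (8 dequeues):
  [1] u=0 | in 3 | out 2 | prev ⊥ | push {}
  [2] u=1 | in 2 | out ⊤ | prev 3 | push {0}
  [3] u=2 | in ⊤ | out 0 | prev ⊥ | push {1}
  [4] u=3 | in ⊤ | out ⊤ | prev ⊥ | push {2}
  [5] u=0 | in ⊤ | out ⊤ | prev 2 | push {3}
  [6] u=1 | in ⊤ | out ⊤ | ==
  [7] u=2 | in ⊤ | out 0 | ==
  [8] u=3 | in ⊤ | out ⊤ | ==

Converged values:
  [0] ⊤
  [1] ⊤
  [2] 0
  [3] ⊤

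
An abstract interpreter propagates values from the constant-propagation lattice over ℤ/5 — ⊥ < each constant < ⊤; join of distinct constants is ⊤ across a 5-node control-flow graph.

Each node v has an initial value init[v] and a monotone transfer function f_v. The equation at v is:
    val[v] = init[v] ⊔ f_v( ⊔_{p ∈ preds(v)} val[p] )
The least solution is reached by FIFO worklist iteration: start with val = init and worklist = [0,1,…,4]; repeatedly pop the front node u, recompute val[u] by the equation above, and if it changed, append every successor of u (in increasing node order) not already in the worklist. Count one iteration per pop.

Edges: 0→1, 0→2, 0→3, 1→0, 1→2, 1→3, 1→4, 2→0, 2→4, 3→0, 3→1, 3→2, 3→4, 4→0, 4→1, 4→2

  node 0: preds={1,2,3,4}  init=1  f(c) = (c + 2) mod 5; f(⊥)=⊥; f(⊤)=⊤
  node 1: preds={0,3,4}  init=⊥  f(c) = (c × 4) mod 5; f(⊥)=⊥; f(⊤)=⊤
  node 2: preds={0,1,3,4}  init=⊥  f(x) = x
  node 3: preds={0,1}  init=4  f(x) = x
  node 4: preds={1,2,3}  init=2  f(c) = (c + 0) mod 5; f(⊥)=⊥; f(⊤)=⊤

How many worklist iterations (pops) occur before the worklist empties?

8

Worklist (8 pops):
  #1 pop 0: in=⊤ → ⊤ (was 1); enqueue []
  #2 pop 1: in=⊤ → ⊤ (was ⊥); enqueue [0]
  #3 pop 2: in=⊤ → ⊤ (was ⊥); enqueue []
  #4 pop 3: in=⊤ → ⊤ (was 4); enqueue [1,2]
  #5 pop 4: in=⊤ → ⊤ (was 2); enqueue []
  #6 pop 0: in=⊤ → ⊤ (no change)
  #7 pop 1: in=⊤ → ⊤ (no change)
  #8 pop 2: in=⊤ → ⊤ (no change)

Fixpoint:
  val[0] = ⊤
  val[1] = ⊤
  val[2] = ⊤
  val[3] = ⊤
  val[4] = ⊤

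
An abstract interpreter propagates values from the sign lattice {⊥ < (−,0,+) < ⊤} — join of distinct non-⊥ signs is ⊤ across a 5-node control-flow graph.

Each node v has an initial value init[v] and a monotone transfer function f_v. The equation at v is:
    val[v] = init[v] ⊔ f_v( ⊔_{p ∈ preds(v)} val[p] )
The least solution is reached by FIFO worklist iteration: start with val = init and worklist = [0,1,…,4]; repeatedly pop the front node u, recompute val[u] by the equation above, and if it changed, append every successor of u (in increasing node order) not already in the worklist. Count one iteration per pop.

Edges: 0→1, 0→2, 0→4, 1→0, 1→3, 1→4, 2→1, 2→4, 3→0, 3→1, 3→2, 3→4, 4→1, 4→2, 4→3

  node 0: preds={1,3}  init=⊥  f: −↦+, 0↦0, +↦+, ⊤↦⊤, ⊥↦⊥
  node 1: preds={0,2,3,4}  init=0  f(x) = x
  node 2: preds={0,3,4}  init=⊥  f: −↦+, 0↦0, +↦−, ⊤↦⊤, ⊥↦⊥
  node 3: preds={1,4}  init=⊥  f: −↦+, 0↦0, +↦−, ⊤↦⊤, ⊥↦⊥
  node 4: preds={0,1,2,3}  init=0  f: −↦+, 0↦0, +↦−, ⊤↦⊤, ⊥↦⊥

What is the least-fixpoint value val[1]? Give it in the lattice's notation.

Iteration log — 8 steps:
  step 1. node 0  ⊔preds=0  new=0  old=⊥  +wl: 
  step 2. node 1  ⊔preds=0  new=0  stable
  step 3. node 2  ⊔preds=0  new=0  old=⊥  +wl: 1
  step 4. node 3  ⊔preds=0  new=0  old=⊥  +wl: 0,2
  step 5. node 4  ⊔preds=0  new=0  stable
  step 6. node 1  ⊔preds=0  new=0  stable
  step 7. node 0  ⊔preds=0  new=0  stable
  step 8. node 2  ⊔preds=0  new=0  stable

Least fixpoint reached:
  node 0: 0
  node 1: 0
  node 2: 0
  node 3: 0
  node 4: 0

0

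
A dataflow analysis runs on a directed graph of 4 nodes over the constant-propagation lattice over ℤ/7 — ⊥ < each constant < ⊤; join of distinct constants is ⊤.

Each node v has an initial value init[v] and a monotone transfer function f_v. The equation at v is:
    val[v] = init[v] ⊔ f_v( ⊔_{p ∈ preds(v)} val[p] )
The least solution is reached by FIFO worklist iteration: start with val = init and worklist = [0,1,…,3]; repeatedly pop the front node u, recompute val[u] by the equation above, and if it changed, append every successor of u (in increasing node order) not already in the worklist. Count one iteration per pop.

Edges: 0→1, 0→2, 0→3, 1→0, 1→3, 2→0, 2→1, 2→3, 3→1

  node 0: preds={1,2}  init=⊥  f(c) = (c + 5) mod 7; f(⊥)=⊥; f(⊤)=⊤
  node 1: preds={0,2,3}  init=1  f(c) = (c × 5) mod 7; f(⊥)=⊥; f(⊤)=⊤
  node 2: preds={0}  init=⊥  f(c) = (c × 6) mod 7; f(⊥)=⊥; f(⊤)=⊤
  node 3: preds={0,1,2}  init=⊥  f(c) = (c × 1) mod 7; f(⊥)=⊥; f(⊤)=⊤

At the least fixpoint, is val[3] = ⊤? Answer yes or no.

Trace (10 dequeues):
  [1] u=0 | in 1 | out 6 | prev ⊥ | push {}
  [2] u=1 | in 6 | out ⊤ | prev 1 | push {0}
  [3] u=2 | in 6 | out 1 | prev ⊥ | push {1}
  [4] u=3 | in ⊤ | out ⊤ | prev ⊥ | push {}
  [5] u=0 | in ⊤ | out ⊤ | prev 6 | push {2,3}
  [6] u=1 | in ⊤ | out ⊤ | ==
  [7] u=2 | in ⊤ | out ⊤ | prev 1 | push {0,1}
  [8] u=3 | in ⊤ | out ⊤ | ==
  [9] u=0 | in ⊤ | out ⊤ | ==
  [10] u=1 | in ⊤ | out ⊤ | ==

Converged values:
  [0] ⊤
  [1] ⊤
  [2] ⊤
  [3] ⊤

yes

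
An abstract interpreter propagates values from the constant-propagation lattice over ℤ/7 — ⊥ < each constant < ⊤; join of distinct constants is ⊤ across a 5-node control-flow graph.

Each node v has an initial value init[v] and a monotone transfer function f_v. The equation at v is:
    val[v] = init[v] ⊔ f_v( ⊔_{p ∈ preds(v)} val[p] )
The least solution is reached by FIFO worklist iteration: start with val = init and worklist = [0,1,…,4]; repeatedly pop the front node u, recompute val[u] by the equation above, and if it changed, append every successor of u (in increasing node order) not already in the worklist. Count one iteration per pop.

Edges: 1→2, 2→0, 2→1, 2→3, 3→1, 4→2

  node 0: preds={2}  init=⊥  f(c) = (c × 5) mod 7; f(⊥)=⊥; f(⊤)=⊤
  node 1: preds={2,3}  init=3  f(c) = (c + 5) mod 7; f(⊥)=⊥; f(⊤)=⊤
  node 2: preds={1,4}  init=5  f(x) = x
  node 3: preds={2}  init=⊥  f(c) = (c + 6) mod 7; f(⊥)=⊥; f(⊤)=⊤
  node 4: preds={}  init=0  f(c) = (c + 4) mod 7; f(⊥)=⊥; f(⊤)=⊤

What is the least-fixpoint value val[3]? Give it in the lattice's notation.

⊤

Trace (8 dequeues):
  [1] u=0 | in 5 | out 4 | prev ⊥ | push {}
  [2] u=1 | in 5 | out 3 | ==
  [3] u=2 | in ⊤ | out ⊤ | prev 5 | push {0,1}
  [4] u=3 | in ⊤ | out ⊤ | prev ⊥ | push {}
  [5] u=4 | in ⊥ | out 0 | ==
  [6] u=0 | in ⊤ | out ⊤ | prev 4 | push {}
  [7] u=1 | in ⊤ | out ⊤ | prev 3 | push {2}
  [8] u=2 | in ⊤ | out ⊤ | ==

Converged values:
  [0] ⊤
  [1] ⊤
  [2] ⊤
  [3] ⊤
  [4] 0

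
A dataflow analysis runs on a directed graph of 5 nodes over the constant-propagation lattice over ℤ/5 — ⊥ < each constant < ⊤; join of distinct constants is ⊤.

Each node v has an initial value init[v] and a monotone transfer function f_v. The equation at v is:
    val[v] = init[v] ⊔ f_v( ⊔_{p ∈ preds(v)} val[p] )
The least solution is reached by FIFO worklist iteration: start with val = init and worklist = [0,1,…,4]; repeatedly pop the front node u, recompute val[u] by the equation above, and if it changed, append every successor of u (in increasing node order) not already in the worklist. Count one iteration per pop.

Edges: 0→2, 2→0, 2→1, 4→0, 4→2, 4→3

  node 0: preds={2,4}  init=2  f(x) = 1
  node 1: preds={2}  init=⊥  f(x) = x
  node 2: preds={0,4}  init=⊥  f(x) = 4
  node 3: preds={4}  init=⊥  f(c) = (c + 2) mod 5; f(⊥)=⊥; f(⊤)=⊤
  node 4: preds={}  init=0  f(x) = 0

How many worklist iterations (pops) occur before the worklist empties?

7

Worklist (7 pops):
  #1 pop 0: in=0 → ⊤ (was 2); enqueue []
  #2 pop 1: in=⊥ → ⊥ (no change)
  #3 pop 2: in=⊤ → 4 (was ⊥); enqueue [0,1]
  #4 pop 3: in=0 → 2 (was ⊥); enqueue []
  #5 pop 4: in=⊥ → 0 (no change)
  #6 pop 0: in=⊤ → ⊤ (no change)
  #7 pop 1: in=4 → 4 (was ⊥); enqueue []

Fixpoint:
  val[0] = ⊤
  val[1] = 4
  val[2] = 4
  val[3] = 2
  val[4] = 0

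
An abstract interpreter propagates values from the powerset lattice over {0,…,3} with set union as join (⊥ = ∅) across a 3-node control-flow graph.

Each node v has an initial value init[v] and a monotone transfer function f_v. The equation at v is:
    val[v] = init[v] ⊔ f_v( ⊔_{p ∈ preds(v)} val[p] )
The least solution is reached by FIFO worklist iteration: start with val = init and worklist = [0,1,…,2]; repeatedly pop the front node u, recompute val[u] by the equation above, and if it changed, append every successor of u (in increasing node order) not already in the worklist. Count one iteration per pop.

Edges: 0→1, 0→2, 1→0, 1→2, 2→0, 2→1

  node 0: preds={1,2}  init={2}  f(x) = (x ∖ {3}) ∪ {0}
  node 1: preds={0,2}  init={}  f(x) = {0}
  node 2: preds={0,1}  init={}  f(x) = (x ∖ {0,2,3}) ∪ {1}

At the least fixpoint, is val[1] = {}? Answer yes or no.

Iteration log — 6 steps:
  step 1. node 0  ⊔preds={}  new={0,2}  old={2}  +wl: 
  step 2. node 1  ⊔preds={0,2}  new={0}  old={}  +wl: 0
  step 3. node 2  ⊔preds={0,2}  new={1}  old={}  +wl: 1
  step 4. node 0  ⊔preds={0,1}  new={0,1,2}  old={0,2}  +wl: 2
  step 5. node 1  ⊔preds={0,1,2}  new={0}  stable
  step 6. node 2  ⊔preds={0,1,2}  new={1}  stable

Least fixpoint reached:
  node 0: {0,1,2}
  node 1: {0}
  node 2: {1}

no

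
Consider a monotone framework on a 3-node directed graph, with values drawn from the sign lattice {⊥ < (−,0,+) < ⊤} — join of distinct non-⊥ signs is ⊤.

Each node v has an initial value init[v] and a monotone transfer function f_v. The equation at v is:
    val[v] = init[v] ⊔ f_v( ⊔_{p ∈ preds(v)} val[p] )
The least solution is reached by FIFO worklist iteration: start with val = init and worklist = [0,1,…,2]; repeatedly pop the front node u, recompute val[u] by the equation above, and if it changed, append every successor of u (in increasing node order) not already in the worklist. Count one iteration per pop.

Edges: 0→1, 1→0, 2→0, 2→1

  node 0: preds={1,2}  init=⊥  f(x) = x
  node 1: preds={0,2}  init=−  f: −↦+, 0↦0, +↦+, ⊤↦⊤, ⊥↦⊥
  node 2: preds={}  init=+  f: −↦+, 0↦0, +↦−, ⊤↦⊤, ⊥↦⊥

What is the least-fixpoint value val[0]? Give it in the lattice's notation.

⊤

Iteration log — 4 steps:
  step 1. node 0  ⊔preds=⊤  new=⊤  old=⊥  +wl: 
  step 2. node 1  ⊔preds=⊤  new=⊤  old=−  +wl: 0
  step 3. node 2  ⊔preds=⊥  new=+  stable
  step 4. node 0  ⊔preds=⊤  new=⊤  stable

Least fixpoint reached:
  node 0: ⊤
  node 1: ⊤
  node 2: +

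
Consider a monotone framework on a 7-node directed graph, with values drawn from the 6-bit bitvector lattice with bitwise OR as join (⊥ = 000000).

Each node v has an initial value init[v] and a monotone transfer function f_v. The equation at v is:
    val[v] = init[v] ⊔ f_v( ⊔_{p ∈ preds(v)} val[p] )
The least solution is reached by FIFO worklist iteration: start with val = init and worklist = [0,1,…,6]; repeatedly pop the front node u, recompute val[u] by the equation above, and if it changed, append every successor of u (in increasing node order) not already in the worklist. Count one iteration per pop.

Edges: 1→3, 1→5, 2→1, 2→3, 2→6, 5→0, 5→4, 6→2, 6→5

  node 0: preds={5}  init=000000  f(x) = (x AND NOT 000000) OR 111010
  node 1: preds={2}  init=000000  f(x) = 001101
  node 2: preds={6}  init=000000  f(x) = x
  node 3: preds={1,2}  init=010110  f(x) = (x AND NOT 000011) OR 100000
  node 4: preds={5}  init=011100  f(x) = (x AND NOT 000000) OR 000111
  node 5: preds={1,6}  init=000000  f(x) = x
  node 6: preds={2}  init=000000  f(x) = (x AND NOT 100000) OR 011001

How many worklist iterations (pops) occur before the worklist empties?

16

Iteration log — 16 steps:
  step 1. node 0  ⊔preds=000000  new=111010  old=000000  +wl: 
  step 2. node 1  ⊔preds=000000  new=001101  old=000000  +wl: 
  step 3. node 2  ⊔preds=000000  new=000000  stable
  step 4. node 3  ⊔preds=001101  new=111110  old=010110  +wl: 
  step 5. node 4  ⊔preds=000000  new=011111  old=011100  +wl: 
  step 6. node 5  ⊔preds=001101  new=001101  old=000000  +wl: 0,4
  step 7. node 6  ⊔preds=000000  new=011001  old=000000  +wl: 2,5
  step 8. node 0  ⊔preds=001101  new=111111  old=111010  +wl: 
  step 9. node 4  ⊔preds=001101  new=011111  stable
  step 10. node 2  ⊔preds=011001  new=011001  old=000000  +wl: 1,3,6
  step 11. node 5  ⊔preds=011101  new=011101  old=001101  +wl: 0,4
  step 12. node 1  ⊔preds=011001  new=001101  stable
  step 13. node 3  ⊔preds=011101  new=111110  stable
  step 14. node 6  ⊔preds=011001  new=011001  stable
  step 15. node 0  ⊔preds=011101  new=111111  stable
  step 16. node 4  ⊔preds=011101  new=011111  stable

Least fixpoint reached:
  node 0: 111111
  node 1: 001101
  node 2: 011001
  node 3: 111110
  node 4: 011111
  node 5: 011101
  node 6: 011001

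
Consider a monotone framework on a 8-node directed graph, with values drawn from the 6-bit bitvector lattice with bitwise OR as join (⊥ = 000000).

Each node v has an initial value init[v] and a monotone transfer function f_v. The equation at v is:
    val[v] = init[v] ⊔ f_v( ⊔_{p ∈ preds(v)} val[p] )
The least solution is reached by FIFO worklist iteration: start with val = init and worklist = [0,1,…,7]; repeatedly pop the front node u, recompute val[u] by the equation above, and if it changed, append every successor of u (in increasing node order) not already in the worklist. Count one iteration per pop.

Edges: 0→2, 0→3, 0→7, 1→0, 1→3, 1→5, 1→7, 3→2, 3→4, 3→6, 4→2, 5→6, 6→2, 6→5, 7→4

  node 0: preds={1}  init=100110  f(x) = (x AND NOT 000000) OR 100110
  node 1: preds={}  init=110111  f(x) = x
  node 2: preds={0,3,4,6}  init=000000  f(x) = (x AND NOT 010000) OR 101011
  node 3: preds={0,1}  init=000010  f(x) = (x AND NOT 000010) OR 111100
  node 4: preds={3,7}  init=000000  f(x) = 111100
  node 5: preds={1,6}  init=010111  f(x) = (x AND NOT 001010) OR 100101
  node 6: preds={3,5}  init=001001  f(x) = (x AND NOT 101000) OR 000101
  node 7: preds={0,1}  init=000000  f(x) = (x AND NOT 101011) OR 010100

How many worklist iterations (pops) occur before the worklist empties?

11

Worklist (11 pops):
  #1 pop 0: in=110111 → 110111 (was 100110); enqueue []
  #2 pop 1: in=000000 → 110111 (no change)
  #3 pop 2: in=111111 → 101111 (was 000000); enqueue []
  #4 pop 3: in=110111 → 111111 (was 000010); enqueue [2]
  #5 pop 4: in=111111 → 111100 (was 000000); enqueue []
  #6 pop 5: in=111111 → 110111 (was 010111); enqueue []
  #7 pop 6: in=111111 → 011111 (was 001001); enqueue [5]
  #8 pop 7: in=110111 → 010100 (was 000000); enqueue [4]
  #9 pop 2: in=111111 → 101111 (no change)
  #10 pop 5: in=111111 → 110111 (no change)
  #11 pop 4: in=111111 → 111100 (no change)

Fixpoint:
  val[0] = 110111
  val[1] = 110111
  val[2] = 101111
  val[3] = 111111
  val[4] = 111100
  val[5] = 110111
  val[6] = 011111
  val[7] = 010100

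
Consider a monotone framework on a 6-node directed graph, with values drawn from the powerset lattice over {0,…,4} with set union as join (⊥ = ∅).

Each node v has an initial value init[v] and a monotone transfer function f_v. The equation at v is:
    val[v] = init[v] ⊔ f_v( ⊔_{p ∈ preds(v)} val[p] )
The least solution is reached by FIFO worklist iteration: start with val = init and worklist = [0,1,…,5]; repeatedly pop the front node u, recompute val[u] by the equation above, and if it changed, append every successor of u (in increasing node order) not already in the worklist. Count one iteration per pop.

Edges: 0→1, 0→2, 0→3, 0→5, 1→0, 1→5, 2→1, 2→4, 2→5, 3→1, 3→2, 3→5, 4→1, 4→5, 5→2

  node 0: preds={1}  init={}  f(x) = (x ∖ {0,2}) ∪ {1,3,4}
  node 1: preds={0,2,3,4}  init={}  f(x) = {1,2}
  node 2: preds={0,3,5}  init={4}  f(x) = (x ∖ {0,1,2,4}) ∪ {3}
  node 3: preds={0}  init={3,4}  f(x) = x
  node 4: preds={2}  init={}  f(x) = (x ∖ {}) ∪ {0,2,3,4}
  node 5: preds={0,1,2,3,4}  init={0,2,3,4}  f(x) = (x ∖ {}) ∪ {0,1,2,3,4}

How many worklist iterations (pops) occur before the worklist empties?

Worklist (9 pops):
  #1 pop 0: in={} → {1,3,4} (was {}); enqueue []
  #2 pop 1: in={1,3,4} → {1,2} (was {}); enqueue [0]
  #3 pop 2: in={0,1,2,3,4} → {3,4} (was {4}); enqueue [1]
  #4 pop 3: in={1,3,4} → {1,3,4} (was {3,4}); enqueue [2]
  #5 pop 4: in={3,4} → {0,2,3,4} (was {}); enqueue []
  #6 pop 5: in={0,1,2,3,4} → {0,1,2,3,4} (was {0,2,3,4}); enqueue []
  #7 pop 0: in={1,2} → {1,3,4} (no change)
  #8 pop 1: in={0,1,2,3,4} → {1,2} (no change)
  #9 pop 2: in={0,1,2,3,4} → {3,4} (no change)

Fixpoint:
  val[0] = {1,3,4}
  val[1] = {1,2}
  val[2] = {3,4}
  val[3] = {1,3,4}
  val[4] = {0,2,3,4}
  val[5] = {0,1,2,3,4}

9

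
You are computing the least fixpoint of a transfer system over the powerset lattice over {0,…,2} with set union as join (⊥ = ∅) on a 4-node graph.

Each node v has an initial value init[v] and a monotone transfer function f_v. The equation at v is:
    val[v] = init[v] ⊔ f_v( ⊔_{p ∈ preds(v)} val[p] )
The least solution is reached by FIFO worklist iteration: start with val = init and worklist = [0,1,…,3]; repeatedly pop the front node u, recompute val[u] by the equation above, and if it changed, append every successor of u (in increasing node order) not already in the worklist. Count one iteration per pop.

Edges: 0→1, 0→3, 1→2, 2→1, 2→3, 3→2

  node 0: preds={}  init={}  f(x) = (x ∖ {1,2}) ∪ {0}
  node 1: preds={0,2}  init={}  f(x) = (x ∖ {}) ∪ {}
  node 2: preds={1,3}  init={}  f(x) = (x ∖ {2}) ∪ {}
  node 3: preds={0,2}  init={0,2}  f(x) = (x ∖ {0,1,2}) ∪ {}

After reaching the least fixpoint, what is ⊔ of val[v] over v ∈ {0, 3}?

Worklist (5 pops):
  #1 pop 0: in={} → {0} (was {}); enqueue []
  #2 pop 1: in={0} → {0} (was {}); enqueue []
  #3 pop 2: in={0,2} → {0} (was {}); enqueue [1]
  #4 pop 3: in={0} → {0,2} (no change)
  #5 pop 1: in={0} → {0} (no change)

Fixpoint:
  val[0] = {0}
  val[1] = {0}
  val[2] = {0}
  val[3] = {0,2}

{0,2}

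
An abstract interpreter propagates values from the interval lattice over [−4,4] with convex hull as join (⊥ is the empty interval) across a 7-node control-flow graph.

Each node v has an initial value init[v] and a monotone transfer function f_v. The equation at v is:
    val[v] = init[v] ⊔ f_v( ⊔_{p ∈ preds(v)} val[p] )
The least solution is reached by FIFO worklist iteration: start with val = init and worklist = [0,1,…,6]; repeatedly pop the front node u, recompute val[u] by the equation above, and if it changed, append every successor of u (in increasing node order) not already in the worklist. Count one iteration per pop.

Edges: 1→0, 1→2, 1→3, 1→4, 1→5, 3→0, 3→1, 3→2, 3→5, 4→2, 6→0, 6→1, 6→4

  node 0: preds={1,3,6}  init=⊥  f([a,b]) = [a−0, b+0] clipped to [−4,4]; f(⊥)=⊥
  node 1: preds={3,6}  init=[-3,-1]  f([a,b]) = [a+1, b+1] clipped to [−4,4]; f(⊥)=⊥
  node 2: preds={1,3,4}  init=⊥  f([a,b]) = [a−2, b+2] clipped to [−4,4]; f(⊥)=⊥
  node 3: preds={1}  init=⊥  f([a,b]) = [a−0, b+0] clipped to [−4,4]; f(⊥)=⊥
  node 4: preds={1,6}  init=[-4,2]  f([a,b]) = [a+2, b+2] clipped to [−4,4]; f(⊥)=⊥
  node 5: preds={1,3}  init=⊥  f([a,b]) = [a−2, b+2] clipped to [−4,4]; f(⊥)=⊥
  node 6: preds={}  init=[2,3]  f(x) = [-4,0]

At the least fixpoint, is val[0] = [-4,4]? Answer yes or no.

Trace (11 dequeues):
  [1] u=0 | in [-3,3] | out [-3,3] | prev ⊥ | push {}
  [2] u=1 | in [2,3] | out [-3,4] | prev [-3,-1] | push {0}
  [3] u=2 | in [-4,4] | out [-4,4] | prev ⊥ | push {}
  [4] u=3 | in [-3,4] | out [-3,4] | prev ⊥ | push {1,2}
  [5] u=4 | in [-3,4] | out [-4,4] | prev [-4,2] | push {}
  [6] u=5 | in [-3,4] | out [-4,4] | prev ⊥ | push {}
  [7] u=6 | in ⊥ | out [-4,3] | prev [2,3] | push {4}
  [8] u=0 | in [-4,4] | out [-4,4] | prev [-3,3] | push {}
  [9] u=1 | in [-4,4] | out [-3,4] | ==
  [10] u=2 | in [-4,4] | out [-4,4] | ==
  [11] u=4 | in [-4,4] | out [-4,4] | ==

Converged values:
  [0] [-4,4]
  [1] [-3,4]
  [2] [-4,4]
  [3] [-3,4]
  [4] [-4,4]
  [5] [-4,4]
  [6] [-4,3]

yes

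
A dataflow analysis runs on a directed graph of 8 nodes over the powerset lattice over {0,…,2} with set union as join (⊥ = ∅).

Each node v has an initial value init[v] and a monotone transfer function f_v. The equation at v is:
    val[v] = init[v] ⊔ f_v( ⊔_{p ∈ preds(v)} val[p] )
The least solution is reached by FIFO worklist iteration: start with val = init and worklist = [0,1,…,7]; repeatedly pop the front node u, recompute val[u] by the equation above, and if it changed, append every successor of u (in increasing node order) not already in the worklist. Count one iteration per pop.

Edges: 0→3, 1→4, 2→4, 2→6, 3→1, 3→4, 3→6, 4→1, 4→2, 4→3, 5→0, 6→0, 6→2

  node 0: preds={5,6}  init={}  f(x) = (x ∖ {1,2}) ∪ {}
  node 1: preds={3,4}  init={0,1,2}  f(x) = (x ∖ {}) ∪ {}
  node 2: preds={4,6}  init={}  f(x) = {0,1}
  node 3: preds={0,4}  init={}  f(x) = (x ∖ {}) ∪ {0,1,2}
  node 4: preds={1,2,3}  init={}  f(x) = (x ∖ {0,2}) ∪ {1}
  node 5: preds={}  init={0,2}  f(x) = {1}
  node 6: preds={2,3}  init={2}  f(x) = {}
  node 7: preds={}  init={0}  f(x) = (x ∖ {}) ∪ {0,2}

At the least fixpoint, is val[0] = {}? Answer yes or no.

Iteration log — 12 steps:
  step 1. node 0  ⊔preds={0,2}  new={0}  old={}  +wl: 
  step 2. node 1  ⊔preds={}  new={0,1,2}  stable
  step 3. node 2  ⊔preds={2}  new={0,1}  old={}  +wl: 
  step 4. node 3  ⊔preds={0}  new={0,1,2}  old={}  +wl: 1
  step 5. node 4  ⊔preds={0,1,2}  new={1}  old={}  +wl: 2,3
  step 6. node 5  ⊔preds={}  new={0,1,2}  old={0,2}  +wl: 0
  step 7. node 6  ⊔preds={0,1,2}  new={2}  stable
  step 8. node 7  ⊔preds={}  new={0,2}  old={0}  +wl: 
  step 9. node 1  ⊔preds={0,1,2}  new={0,1,2}  stable
  step 10. node 2  ⊔preds={1,2}  new={0,1}  stable
  step 11. node 3  ⊔preds={0,1}  new={0,1,2}  stable
  step 12. node 0  ⊔preds={0,1,2}  new={0}  stable

Least fixpoint reached:
  node 0: {0}
  node 1: {0,1,2}
  node 2: {0,1}
  node 3: {0,1,2}
  node 4: {1}
  node 5: {0,1,2}
  node 6: {2}
  node 7: {0,2}

no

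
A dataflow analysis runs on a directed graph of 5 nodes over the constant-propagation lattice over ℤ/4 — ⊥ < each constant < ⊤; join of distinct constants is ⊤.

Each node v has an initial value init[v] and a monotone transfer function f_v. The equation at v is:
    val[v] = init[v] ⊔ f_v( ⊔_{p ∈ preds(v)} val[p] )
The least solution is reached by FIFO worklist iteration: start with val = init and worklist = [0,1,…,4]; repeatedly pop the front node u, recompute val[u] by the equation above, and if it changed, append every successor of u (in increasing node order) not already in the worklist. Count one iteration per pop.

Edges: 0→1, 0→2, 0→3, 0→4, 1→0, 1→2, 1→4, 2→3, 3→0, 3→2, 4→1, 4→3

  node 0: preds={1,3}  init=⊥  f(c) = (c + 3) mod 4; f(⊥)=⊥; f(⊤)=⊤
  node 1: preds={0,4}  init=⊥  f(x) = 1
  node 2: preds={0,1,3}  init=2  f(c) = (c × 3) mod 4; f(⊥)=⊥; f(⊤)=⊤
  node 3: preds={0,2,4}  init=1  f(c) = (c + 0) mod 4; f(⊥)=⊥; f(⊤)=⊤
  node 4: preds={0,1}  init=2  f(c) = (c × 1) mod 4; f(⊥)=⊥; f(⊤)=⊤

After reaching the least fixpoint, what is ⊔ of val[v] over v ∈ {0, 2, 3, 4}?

Trace (10 dequeues):
  [1] u=0 | in 1 | out 0 | prev ⊥ | push {}
  [2] u=1 | in ⊤ | out 1 | prev ⊥ | push {0}
  [3] u=2 | in ⊤ | out ⊤ | prev 2 | push {}
  [4] u=3 | in ⊤ | out ⊤ | prev 1 | push {2}
  [5] u=4 | in ⊤ | out ⊤ | prev 2 | push {1,3}
  [6] u=0 | in ⊤ | out ⊤ | prev 0 | push {4}
  [7] u=2 | in ⊤ | out ⊤ | ==
  [8] u=1 | in ⊤ | out 1 | ==
  [9] u=3 | in ⊤ | out ⊤ | ==
  [10] u=4 | in ⊤ | out ⊤ | ==

Converged values:
  [0] ⊤
  [1] 1
  [2] ⊤
  [3] ⊤
  [4] ⊤

⊤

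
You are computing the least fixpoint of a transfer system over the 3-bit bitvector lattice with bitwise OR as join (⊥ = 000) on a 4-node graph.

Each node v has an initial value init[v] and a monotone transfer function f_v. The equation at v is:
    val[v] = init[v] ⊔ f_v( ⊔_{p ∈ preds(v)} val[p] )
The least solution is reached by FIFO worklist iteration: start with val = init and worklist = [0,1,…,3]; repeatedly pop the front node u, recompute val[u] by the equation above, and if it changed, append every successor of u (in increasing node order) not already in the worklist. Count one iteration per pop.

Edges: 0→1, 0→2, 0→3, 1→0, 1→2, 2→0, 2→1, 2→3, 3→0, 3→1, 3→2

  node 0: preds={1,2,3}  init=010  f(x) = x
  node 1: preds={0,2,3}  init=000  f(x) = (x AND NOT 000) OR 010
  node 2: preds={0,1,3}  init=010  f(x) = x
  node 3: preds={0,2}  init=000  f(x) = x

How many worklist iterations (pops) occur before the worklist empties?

7

Iteration log — 7 steps:
  step 1. node 0  ⊔preds=010  new=010  stable
  step 2. node 1  ⊔preds=010  new=010  old=000  +wl: 0
  step 3. node 2  ⊔preds=010  new=010  stable
  step 4. node 3  ⊔preds=010  new=010  old=000  +wl: 1,2
  step 5. node 0  ⊔preds=010  new=010  stable
  step 6. node 1  ⊔preds=010  new=010  stable
  step 7. node 2  ⊔preds=010  new=010  stable

Least fixpoint reached:
  node 0: 010
  node 1: 010
  node 2: 010
  node 3: 010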